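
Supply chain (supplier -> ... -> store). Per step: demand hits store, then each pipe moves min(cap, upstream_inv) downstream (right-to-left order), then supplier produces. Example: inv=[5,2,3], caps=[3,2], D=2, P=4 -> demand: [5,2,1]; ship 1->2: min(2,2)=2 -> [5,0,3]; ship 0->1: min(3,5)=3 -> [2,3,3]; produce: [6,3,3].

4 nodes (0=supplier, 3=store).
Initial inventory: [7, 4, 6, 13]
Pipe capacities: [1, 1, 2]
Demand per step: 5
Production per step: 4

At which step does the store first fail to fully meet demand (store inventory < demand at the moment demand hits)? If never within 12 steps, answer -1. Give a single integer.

Step 1: demand=5,sold=5 ship[2->3]=2 ship[1->2]=1 ship[0->1]=1 prod=4 -> [10 4 5 10]
Step 2: demand=5,sold=5 ship[2->3]=2 ship[1->2]=1 ship[0->1]=1 prod=4 -> [13 4 4 7]
Step 3: demand=5,sold=5 ship[2->3]=2 ship[1->2]=1 ship[0->1]=1 prod=4 -> [16 4 3 4]
Step 4: demand=5,sold=4 ship[2->3]=2 ship[1->2]=1 ship[0->1]=1 prod=4 -> [19 4 2 2]
Step 5: demand=5,sold=2 ship[2->3]=2 ship[1->2]=1 ship[0->1]=1 prod=4 -> [22 4 1 2]
Step 6: demand=5,sold=2 ship[2->3]=1 ship[1->2]=1 ship[0->1]=1 prod=4 -> [25 4 1 1]
Step 7: demand=5,sold=1 ship[2->3]=1 ship[1->2]=1 ship[0->1]=1 prod=4 -> [28 4 1 1]
Step 8: demand=5,sold=1 ship[2->3]=1 ship[1->2]=1 ship[0->1]=1 prod=4 -> [31 4 1 1]
Step 9: demand=5,sold=1 ship[2->3]=1 ship[1->2]=1 ship[0->1]=1 prod=4 -> [34 4 1 1]
Step 10: demand=5,sold=1 ship[2->3]=1 ship[1->2]=1 ship[0->1]=1 prod=4 -> [37 4 1 1]
Step 11: demand=5,sold=1 ship[2->3]=1 ship[1->2]=1 ship[0->1]=1 prod=4 -> [40 4 1 1]
Step 12: demand=5,sold=1 ship[2->3]=1 ship[1->2]=1 ship[0->1]=1 prod=4 -> [43 4 1 1]
First stockout at step 4

4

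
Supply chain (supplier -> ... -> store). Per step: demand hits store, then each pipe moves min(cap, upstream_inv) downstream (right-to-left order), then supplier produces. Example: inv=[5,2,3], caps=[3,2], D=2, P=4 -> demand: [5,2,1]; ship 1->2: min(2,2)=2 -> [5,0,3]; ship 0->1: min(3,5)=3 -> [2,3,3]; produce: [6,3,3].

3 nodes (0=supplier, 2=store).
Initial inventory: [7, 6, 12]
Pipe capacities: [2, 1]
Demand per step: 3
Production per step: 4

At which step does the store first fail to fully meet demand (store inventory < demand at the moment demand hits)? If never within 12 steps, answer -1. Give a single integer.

Step 1: demand=3,sold=3 ship[1->2]=1 ship[0->1]=2 prod=4 -> [9 7 10]
Step 2: demand=3,sold=3 ship[1->2]=1 ship[0->1]=2 prod=4 -> [11 8 8]
Step 3: demand=3,sold=3 ship[1->2]=1 ship[0->1]=2 prod=4 -> [13 9 6]
Step 4: demand=3,sold=3 ship[1->2]=1 ship[0->1]=2 prod=4 -> [15 10 4]
Step 5: demand=3,sold=3 ship[1->2]=1 ship[0->1]=2 prod=4 -> [17 11 2]
Step 6: demand=3,sold=2 ship[1->2]=1 ship[0->1]=2 prod=4 -> [19 12 1]
Step 7: demand=3,sold=1 ship[1->2]=1 ship[0->1]=2 prod=4 -> [21 13 1]
Step 8: demand=3,sold=1 ship[1->2]=1 ship[0->1]=2 prod=4 -> [23 14 1]
Step 9: demand=3,sold=1 ship[1->2]=1 ship[0->1]=2 prod=4 -> [25 15 1]
Step 10: demand=3,sold=1 ship[1->2]=1 ship[0->1]=2 prod=4 -> [27 16 1]
Step 11: demand=3,sold=1 ship[1->2]=1 ship[0->1]=2 prod=4 -> [29 17 1]
Step 12: demand=3,sold=1 ship[1->2]=1 ship[0->1]=2 prod=4 -> [31 18 1]
First stockout at step 6

6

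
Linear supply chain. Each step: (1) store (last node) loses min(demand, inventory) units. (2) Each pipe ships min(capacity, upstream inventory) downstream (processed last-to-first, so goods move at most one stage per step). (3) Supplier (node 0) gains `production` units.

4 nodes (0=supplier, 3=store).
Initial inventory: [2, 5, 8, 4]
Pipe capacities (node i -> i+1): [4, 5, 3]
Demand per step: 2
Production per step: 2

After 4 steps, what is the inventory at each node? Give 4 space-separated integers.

Step 1: demand=2,sold=2 ship[2->3]=3 ship[1->2]=5 ship[0->1]=2 prod=2 -> inv=[2 2 10 5]
Step 2: demand=2,sold=2 ship[2->3]=3 ship[1->2]=2 ship[0->1]=2 prod=2 -> inv=[2 2 9 6]
Step 3: demand=2,sold=2 ship[2->3]=3 ship[1->2]=2 ship[0->1]=2 prod=2 -> inv=[2 2 8 7]
Step 4: demand=2,sold=2 ship[2->3]=3 ship[1->2]=2 ship[0->1]=2 prod=2 -> inv=[2 2 7 8]

2 2 7 8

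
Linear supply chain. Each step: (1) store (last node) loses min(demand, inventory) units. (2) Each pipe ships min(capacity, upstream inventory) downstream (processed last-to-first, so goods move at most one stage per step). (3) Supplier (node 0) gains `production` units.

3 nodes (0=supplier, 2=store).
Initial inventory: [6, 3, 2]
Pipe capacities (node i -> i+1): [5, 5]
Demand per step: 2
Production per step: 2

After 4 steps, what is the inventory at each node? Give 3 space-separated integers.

Step 1: demand=2,sold=2 ship[1->2]=3 ship[0->1]=5 prod=2 -> inv=[3 5 3]
Step 2: demand=2,sold=2 ship[1->2]=5 ship[0->1]=3 prod=2 -> inv=[2 3 6]
Step 3: demand=2,sold=2 ship[1->2]=3 ship[0->1]=2 prod=2 -> inv=[2 2 7]
Step 4: demand=2,sold=2 ship[1->2]=2 ship[0->1]=2 prod=2 -> inv=[2 2 7]

2 2 7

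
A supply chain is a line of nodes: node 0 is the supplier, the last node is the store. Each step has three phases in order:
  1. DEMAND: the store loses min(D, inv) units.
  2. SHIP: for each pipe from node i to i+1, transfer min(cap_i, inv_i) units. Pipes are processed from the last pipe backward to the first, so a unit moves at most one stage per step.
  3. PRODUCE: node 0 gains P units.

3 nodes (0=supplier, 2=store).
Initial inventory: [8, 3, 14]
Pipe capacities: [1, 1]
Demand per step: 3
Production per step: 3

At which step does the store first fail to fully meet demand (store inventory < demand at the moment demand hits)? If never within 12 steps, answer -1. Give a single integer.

Step 1: demand=3,sold=3 ship[1->2]=1 ship[0->1]=1 prod=3 -> [10 3 12]
Step 2: demand=3,sold=3 ship[1->2]=1 ship[0->1]=1 prod=3 -> [12 3 10]
Step 3: demand=3,sold=3 ship[1->2]=1 ship[0->1]=1 prod=3 -> [14 3 8]
Step 4: demand=3,sold=3 ship[1->2]=1 ship[0->1]=1 prod=3 -> [16 3 6]
Step 5: demand=3,sold=3 ship[1->2]=1 ship[0->1]=1 prod=3 -> [18 3 4]
Step 6: demand=3,sold=3 ship[1->2]=1 ship[0->1]=1 prod=3 -> [20 3 2]
Step 7: demand=3,sold=2 ship[1->2]=1 ship[0->1]=1 prod=3 -> [22 3 1]
Step 8: demand=3,sold=1 ship[1->2]=1 ship[0->1]=1 prod=3 -> [24 3 1]
Step 9: demand=3,sold=1 ship[1->2]=1 ship[0->1]=1 prod=3 -> [26 3 1]
Step 10: demand=3,sold=1 ship[1->2]=1 ship[0->1]=1 prod=3 -> [28 3 1]
Step 11: demand=3,sold=1 ship[1->2]=1 ship[0->1]=1 prod=3 -> [30 3 1]
Step 12: demand=3,sold=1 ship[1->2]=1 ship[0->1]=1 prod=3 -> [32 3 1]
First stockout at step 7

7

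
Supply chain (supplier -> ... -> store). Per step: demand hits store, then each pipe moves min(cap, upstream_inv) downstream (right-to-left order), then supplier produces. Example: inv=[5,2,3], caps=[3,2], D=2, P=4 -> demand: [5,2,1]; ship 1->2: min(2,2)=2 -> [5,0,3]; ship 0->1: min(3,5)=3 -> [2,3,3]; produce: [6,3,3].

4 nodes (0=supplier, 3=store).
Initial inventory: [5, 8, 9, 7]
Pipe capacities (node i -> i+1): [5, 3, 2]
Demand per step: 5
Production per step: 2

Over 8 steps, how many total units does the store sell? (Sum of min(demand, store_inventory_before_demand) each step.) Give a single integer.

Answer: 21

Derivation:
Step 1: sold=5 (running total=5) -> [2 10 10 4]
Step 2: sold=4 (running total=9) -> [2 9 11 2]
Step 3: sold=2 (running total=11) -> [2 8 12 2]
Step 4: sold=2 (running total=13) -> [2 7 13 2]
Step 5: sold=2 (running total=15) -> [2 6 14 2]
Step 6: sold=2 (running total=17) -> [2 5 15 2]
Step 7: sold=2 (running total=19) -> [2 4 16 2]
Step 8: sold=2 (running total=21) -> [2 3 17 2]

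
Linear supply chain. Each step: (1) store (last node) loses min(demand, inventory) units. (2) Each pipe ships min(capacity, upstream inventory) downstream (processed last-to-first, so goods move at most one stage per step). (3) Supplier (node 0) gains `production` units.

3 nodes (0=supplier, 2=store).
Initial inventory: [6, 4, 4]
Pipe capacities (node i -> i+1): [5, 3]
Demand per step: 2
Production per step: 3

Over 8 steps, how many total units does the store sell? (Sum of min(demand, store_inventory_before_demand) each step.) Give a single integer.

Answer: 16

Derivation:
Step 1: sold=2 (running total=2) -> [4 6 5]
Step 2: sold=2 (running total=4) -> [3 7 6]
Step 3: sold=2 (running total=6) -> [3 7 7]
Step 4: sold=2 (running total=8) -> [3 7 8]
Step 5: sold=2 (running total=10) -> [3 7 9]
Step 6: sold=2 (running total=12) -> [3 7 10]
Step 7: sold=2 (running total=14) -> [3 7 11]
Step 8: sold=2 (running total=16) -> [3 7 12]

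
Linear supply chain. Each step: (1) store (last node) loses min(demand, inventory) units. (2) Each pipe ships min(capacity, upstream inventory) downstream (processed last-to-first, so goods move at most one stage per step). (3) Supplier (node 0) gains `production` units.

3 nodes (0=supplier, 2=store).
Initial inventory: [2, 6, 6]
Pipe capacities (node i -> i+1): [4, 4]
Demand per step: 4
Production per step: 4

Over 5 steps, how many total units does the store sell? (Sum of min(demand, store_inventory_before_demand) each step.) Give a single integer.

Answer: 20

Derivation:
Step 1: sold=4 (running total=4) -> [4 4 6]
Step 2: sold=4 (running total=8) -> [4 4 6]
Step 3: sold=4 (running total=12) -> [4 4 6]
Step 4: sold=4 (running total=16) -> [4 4 6]
Step 5: sold=4 (running total=20) -> [4 4 6]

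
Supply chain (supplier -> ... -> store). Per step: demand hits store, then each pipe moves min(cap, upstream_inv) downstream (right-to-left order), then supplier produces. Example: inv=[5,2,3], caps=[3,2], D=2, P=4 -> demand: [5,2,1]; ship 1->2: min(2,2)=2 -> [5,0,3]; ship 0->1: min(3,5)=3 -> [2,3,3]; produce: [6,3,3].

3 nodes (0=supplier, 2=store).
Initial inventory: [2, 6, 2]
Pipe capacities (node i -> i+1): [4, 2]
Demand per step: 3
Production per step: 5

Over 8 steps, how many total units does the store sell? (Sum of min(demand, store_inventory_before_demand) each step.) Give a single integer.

Step 1: sold=2 (running total=2) -> [5 6 2]
Step 2: sold=2 (running total=4) -> [6 8 2]
Step 3: sold=2 (running total=6) -> [7 10 2]
Step 4: sold=2 (running total=8) -> [8 12 2]
Step 5: sold=2 (running total=10) -> [9 14 2]
Step 6: sold=2 (running total=12) -> [10 16 2]
Step 7: sold=2 (running total=14) -> [11 18 2]
Step 8: sold=2 (running total=16) -> [12 20 2]

Answer: 16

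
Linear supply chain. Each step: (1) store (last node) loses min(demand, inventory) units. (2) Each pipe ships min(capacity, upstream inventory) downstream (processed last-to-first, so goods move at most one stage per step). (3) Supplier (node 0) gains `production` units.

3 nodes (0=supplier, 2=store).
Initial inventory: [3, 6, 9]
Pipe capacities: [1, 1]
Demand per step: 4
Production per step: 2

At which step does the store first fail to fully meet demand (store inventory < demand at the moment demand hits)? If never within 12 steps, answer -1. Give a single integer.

Step 1: demand=4,sold=4 ship[1->2]=1 ship[0->1]=1 prod=2 -> [4 6 6]
Step 2: demand=4,sold=4 ship[1->2]=1 ship[0->1]=1 prod=2 -> [5 6 3]
Step 3: demand=4,sold=3 ship[1->2]=1 ship[0->1]=1 prod=2 -> [6 6 1]
Step 4: demand=4,sold=1 ship[1->2]=1 ship[0->1]=1 prod=2 -> [7 6 1]
Step 5: demand=4,sold=1 ship[1->2]=1 ship[0->1]=1 prod=2 -> [8 6 1]
Step 6: demand=4,sold=1 ship[1->2]=1 ship[0->1]=1 prod=2 -> [9 6 1]
Step 7: demand=4,sold=1 ship[1->2]=1 ship[0->1]=1 prod=2 -> [10 6 1]
Step 8: demand=4,sold=1 ship[1->2]=1 ship[0->1]=1 prod=2 -> [11 6 1]
Step 9: demand=4,sold=1 ship[1->2]=1 ship[0->1]=1 prod=2 -> [12 6 1]
Step 10: demand=4,sold=1 ship[1->2]=1 ship[0->1]=1 prod=2 -> [13 6 1]
Step 11: demand=4,sold=1 ship[1->2]=1 ship[0->1]=1 prod=2 -> [14 6 1]
Step 12: demand=4,sold=1 ship[1->2]=1 ship[0->1]=1 prod=2 -> [15 6 1]
First stockout at step 3

3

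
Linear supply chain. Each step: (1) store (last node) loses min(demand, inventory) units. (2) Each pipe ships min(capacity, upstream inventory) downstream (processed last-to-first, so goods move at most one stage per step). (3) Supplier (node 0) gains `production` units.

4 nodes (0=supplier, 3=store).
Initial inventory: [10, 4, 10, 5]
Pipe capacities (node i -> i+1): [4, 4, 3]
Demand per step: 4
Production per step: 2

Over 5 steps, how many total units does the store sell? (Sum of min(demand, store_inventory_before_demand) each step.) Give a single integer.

Step 1: sold=4 (running total=4) -> [8 4 11 4]
Step 2: sold=4 (running total=8) -> [6 4 12 3]
Step 3: sold=3 (running total=11) -> [4 4 13 3]
Step 4: sold=3 (running total=14) -> [2 4 14 3]
Step 5: sold=3 (running total=17) -> [2 2 15 3]

Answer: 17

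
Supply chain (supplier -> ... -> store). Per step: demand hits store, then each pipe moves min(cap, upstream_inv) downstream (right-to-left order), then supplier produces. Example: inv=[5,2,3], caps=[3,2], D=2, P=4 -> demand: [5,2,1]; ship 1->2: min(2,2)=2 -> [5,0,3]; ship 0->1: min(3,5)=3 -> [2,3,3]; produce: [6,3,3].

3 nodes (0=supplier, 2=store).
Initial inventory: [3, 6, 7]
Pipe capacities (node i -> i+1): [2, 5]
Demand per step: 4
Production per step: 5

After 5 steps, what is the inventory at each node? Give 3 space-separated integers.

Step 1: demand=4,sold=4 ship[1->2]=5 ship[0->1]=2 prod=5 -> inv=[6 3 8]
Step 2: demand=4,sold=4 ship[1->2]=3 ship[0->1]=2 prod=5 -> inv=[9 2 7]
Step 3: demand=4,sold=4 ship[1->2]=2 ship[0->1]=2 prod=5 -> inv=[12 2 5]
Step 4: demand=4,sold=4 ship[1->2]=2 ship[0->1]=2 prod=5 -> inv=[15 2 3]
Step 5: demand=4,sold=3 ship[1->2]=2 ship[0->1]=2 prod=5 -> inv=[18 2 2]

18 2 2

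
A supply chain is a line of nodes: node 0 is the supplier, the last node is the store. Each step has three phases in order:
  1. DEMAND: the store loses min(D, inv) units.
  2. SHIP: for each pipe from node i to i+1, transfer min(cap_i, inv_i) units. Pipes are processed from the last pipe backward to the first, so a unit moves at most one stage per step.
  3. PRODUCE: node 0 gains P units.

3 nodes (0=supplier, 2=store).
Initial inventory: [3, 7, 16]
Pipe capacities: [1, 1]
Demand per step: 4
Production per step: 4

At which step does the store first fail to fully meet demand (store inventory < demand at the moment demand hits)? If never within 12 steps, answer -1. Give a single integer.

Step 1: demand=4,sold=4 ship[1->2]=1 ship[0->1]=1 prod=4 -> [6 7 13]
Step 2: demand=4,sold=4 ship[1->2]=1 ship[0->1]=1 prod=4 -> [9 7 10]
Step 3: demand=4,sold=4 ship[1->2]=1 ship[0->1]=1 prod=4 -> [12 7 7]
Step 4: demand=4,sold=4 ship[1->2]=1 ship[0->1]=1 prod=4 -> [15 7 4]
Step 5: demand=4,sold=4 ship[1->2]=1 ship[0->1]=1 prod=4 -> [18 7 1]
Step 6: demand=4,sold=1 ship[1->2]=1 ship[0->1]=1 prod=4 -> [21 7 1]
Step 7: demand=4,sold=1 ship[1->2]=1 ship[0->1]=1 prod=4 -> [24 7 1]
Step 8: demand=4,sold=1 ship[1->2]=1 ship[0->1]=1 prod=4 -> [27 7 1]
Step 9: demand=4,sold=1 ship[1->2]=1 ship[0->1]=1 prod=4 -> [30 7 1]
Step 10: demand=4,sold=1 ship[1->2]=1 ship[0->1]=1 prod=4 -> [33 7 1]
Step 11: demand=4,sold=1 ship[1->2]=1 ship[0->1]=1 prod=4 -> [36 7 1]
Step 12: demand=4,sold=1 ship[1->2]=1 ship[0->1]=1 prod=4 -> [39 7 1]
First stockout at step 6

6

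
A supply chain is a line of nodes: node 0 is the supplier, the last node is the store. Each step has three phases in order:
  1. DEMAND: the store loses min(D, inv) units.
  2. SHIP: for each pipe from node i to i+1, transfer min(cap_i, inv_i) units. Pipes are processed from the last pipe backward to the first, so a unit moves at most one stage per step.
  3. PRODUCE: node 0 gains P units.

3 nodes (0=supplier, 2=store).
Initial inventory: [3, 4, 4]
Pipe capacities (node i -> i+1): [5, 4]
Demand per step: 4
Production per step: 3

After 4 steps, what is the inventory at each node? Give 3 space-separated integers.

Step 1: demand=4,sold=4 ship[1->2]=4 ship[0->1]=3 prod=3 -> inv=[3 3 4]
Step 2: demand=4,sold=4 ship[1->2]=3 ship[0->1]=3 prod=3 -> inv=[3 3 3]
Step 3: demand=4,sold=3 ship[1->2]=3 ship[0->1]=3 prod=3 -> inv=[3 3 3]
Step 4: demand=4,sold=3 ship[1->2]=3 ship[0->1]=3 prod=3 -> inv=[3 3 3]

3 3 3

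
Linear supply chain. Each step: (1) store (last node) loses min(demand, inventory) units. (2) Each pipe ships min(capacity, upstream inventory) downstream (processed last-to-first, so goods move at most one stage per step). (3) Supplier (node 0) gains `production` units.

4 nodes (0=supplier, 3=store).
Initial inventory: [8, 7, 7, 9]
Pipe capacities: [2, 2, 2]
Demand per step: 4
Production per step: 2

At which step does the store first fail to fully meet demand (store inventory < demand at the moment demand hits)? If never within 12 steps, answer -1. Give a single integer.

Step 1: demand=4,sold=4 ship[2->3]=2 ship[1->2]=2 ship[0->1]=2 prod=2 -> [8 7 7 7]
Step 2: demand=4,sold=4 ship[2->3]=2 ship[1->2]=2 ship[0->1]=2 prod=2 -> [8 7 7 5]
Step 3: demand=4,sold=4 ship[2->3]=2 ship[1->2]=2 ship[0->1]=2 prod=2 -> [8 7 7 3]
Step 4: demand=4,sold=3 ship[2->3]=2 ship[1->2]=2 ship[0->1]=2 prod=2 -> [8 7 7 2]
Step 5: demand=4,sold=2 ship[2->3]=2 ship[1->2]=2 ship[0->1]=2 prod=2 -> [8 7 7 2]
Step 6: demand=4,sold=2 ship[2->3]=2 ship[1->2]=2 ship[0->1]=2 prod=2 -> [8 7 7 2]
Step 7: demand=4,sold=2 ship[2->3]=2 ship[1->2]=2 ship[0->1]=2 prod=2 -> [8 7 7 2]
Step 8: demand=4,sold=2 ship[2->3]=2 ship[1->2]=2 ship[0->1]=2 prod=2 -> [8 7 7 2]
Step 9: demand=4,sold=2 ship[2->3]=2 ship[1->2]=2 ship[0->1]=2 prod=2 -> [8 7 7 2]
Step 10: demand=4,sold=2 ship[2->3]=2 ship[1->2]=2 ship[0->1]=2 prod=2 -> [8 7 7 2]
Step 11: demand=4,sold=2 ship[2->3]=2 ship[1->2]=2 ship[0->1]=2 prod=2 -> [8 7 7 2]
Step 12: demand=4,sold=2 ship[2->3]=2 ship[1->2]=2 ship[0->1]=2 prod=2 -> [8 7 7 2]
First stockout at step 4

4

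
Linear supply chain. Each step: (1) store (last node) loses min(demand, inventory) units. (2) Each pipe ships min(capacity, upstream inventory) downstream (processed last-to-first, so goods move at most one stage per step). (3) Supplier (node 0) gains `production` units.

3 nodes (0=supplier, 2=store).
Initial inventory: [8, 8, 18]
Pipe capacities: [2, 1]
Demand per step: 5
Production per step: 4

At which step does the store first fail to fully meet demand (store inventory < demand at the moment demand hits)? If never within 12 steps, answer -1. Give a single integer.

Step 1: demand=5,sold=5 ship[1->2]=1 ship[0->1]=2 prod=4 -> [10 9 14]
Step 2: demand=5,sold=5 ship[1->2]=1 ship[0->1]=2 prod=4 -> [12 10 10]
Step 3: demand=5,sold=5 ship[1->2]=1 ship[0->1]=2 prod=4 -> [14 11 6]
Step 4: demand=5,sold=5 ship[1->2]=1 ship[0->1]=2 prod=4 -> [16 12 2]
Step 5: demand=5,sold=2 ship[1->2]=1 ship[0->1]=2 prod=4 -> [18 13 1]
Step 6: demand=5,sold=1 ship[1->2]=1 ship[0->1]=2 prod=4 -> [20 14 1]
Step 7: demand=5,sold=1 ship[1->2]=1 ship[0->1]=2 prod=4 -> [22 15 1]
Step 8: demand=5,sold=1 ship[1->2]=1 ship[0->1]=2 prod=4 -> [24 16 1]
Step 9: demand=5,sold=1 ship[1->2]=1 ship[0->1]=2 prod=4 -> [26 17 1]
Step 10: demand=5,sold=1 ship[1->2]=1 ship[0->1]=2 prod=4 -> [28 18 1]
Step 11: demand=5,sold=1 ship[1->2]=1 ship[0->1]=2 prod=4 -> [30 19 1]
Step 12: demand=5,sold=1 ship[1->2]=1 ship[0->1]=2 prod=4 -> [32 20 1]
First stockout at step 5

5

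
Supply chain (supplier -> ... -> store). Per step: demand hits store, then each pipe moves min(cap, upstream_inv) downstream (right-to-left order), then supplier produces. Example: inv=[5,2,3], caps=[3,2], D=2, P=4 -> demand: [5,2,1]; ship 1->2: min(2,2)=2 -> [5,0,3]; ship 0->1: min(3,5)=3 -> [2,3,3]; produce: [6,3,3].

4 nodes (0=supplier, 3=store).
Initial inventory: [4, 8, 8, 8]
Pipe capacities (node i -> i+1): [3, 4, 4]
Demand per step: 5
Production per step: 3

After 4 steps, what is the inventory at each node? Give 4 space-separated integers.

Step 1: demand=5,sold=5 ship[2->3]=4 ship[1->2]=4 ship[0->1]=3 prod=3 -> inv=[4 7 8 7]
Step 2: demand=5,sold=5 ship[2->3]=4 ship[1->2]=4 ship[0->1]=3 prod=3 -> inv=[4 6 8 6]
Step 3: demand=5,sold=5 ship[2->3]=4 ship[1->2]=4 ship[0->1]=3 prod=3 -> inv=[4 5 8 5]
Step 4: demand=5,sold=5 ship[2->3]=4 ship[1->2]=4 ship[0->1]=3 prod=3 -> inv=[4 4 8 4]

4 4 8 4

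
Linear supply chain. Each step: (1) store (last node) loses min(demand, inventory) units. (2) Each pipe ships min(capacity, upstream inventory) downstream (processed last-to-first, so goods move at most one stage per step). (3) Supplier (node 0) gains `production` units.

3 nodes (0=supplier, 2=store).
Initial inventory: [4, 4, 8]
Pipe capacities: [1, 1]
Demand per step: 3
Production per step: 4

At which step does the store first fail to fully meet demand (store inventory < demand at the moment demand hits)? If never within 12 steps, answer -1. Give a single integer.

Step 1: demand=3,sold=3 ship[1->2]=1 ship[0->1]=1 prod=4 -> [7 4 6]
Step 2: demand=3,sold=3 ship[1->2]=1 ship[0->1]=1 prod=4 -> [10 4 4]
Step 3: demand=3,sold=3 ship[1->2]=1 ship[0->1]=1 prod=4 -> [13 4 2]
Step 4: demand=3,sold=2 ship[1->2]=1 ship[0->1]=1 prod=4 -> [16 4 1]
Step 5: demand=3,sold=1 ship[1->2]=1 ship[0->1]=1 prod=4 -> [19 4 1]
Step 6: demand=3,sold=1 ship[1->2]=1 ship[0->1]=1 prod=4 -> [22 4 1]
Step 7: demand=3,sold=1 ship[1->2]=1 ship[0->1]=1 prod=4 -> [25 4 1]
Step 8: demand=3,sold=1 ship[1->2]=1 ship[0->1]=1 prod=4 -> [28 4 1]
Step 9: demand=3,sold=1 ship[1->2]=1 ship[0->1]=1 prod=4 -> [31 4 1]
Step 10: demand=3,sold=1 ship[1->2]=1 ship[0->1]=1 prod=4 -> [34 4 1]
Step 11: demand=3,sold=1 ship[1->2]=1 ship[0->1]=1 prod=4 -> [37 4 1]
Step 12: demand=3,sold=1 ship[1->2]=1 ship[0->1]=1 prod=4 -> [40 4 1]
First stockout at step 4

4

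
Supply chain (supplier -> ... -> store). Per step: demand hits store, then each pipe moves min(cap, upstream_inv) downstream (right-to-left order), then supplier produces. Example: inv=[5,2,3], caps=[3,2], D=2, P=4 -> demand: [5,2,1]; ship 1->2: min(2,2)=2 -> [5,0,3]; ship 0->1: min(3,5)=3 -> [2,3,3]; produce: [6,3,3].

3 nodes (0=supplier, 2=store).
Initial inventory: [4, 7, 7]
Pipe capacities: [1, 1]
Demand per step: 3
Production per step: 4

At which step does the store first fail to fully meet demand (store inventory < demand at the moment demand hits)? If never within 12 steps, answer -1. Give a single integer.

Step 1: demand=3,sold=3 ship[1->2]=1 ship[0->1]=1 prod=4 -> [7 7 5]
Step 2: demand=3,sold=3 ship[1->2]=1 ship[0->1]=1 prod=4 -> [10 7 3]
Step 3: demand=3,sold=3 ship[1->2]=1 ship[0->1]=1 prod=4 -> [13 7 1]
Step 4: demand=3,sold=1 ship[1->2]=1 ship[0->1]=1 prod=4 -> [16 7 1]
Step 5: demand=3,sold=1 ship[1->2]=1 ship[0->1]=1 prod=4 -> [19 7 1]
Step 6: demand=3,sold=1 ship[1->2]=1 ship[0->1]=1 prod=4 -> [22 7 1]
Step 7: demand=3,sold=1 ship[1->2]=1 ship[0->1]=1 prod=4 -> [25 7 1]
Step 8: demand=3,sold=1 ship[1->2]=1 ship[0->1]=1 prod=4 -> [28 7 1]
Step 9: demand=3,sold=1 ship[1->2]=1 ship[0->1]=1 prod=4 -> [31 7 1]
Step 10: demand=3,sold=1 ship[1->2]=1 ship[0->1]=1 prod=4 -> [34 7 1]
Step 11: demand=3,sold=1 ship[1->2]=1 ship[0->1]=1 prod=4 -> [37 7 1]
Step 12: demand=3,sold=1 ship[1->2]=1 ship[0->1]=1 prod=4 -> [40 7 1]
First stockout at step 4

4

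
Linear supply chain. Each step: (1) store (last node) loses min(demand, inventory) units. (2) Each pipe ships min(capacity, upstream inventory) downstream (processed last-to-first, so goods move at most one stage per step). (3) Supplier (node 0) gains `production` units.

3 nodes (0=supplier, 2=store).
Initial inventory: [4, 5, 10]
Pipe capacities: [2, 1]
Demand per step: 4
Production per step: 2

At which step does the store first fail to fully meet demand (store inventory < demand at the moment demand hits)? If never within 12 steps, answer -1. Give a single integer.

Step 1: demand=4,sold=4 ship[1->2]=1 ship[0->1]=2 prod=2 -> [4 6 7]
Step 2: demand=4,sold=4 ship[1->2]=1 ship[0->1]=2 prod=2 -> [4 7 4]
Step 3: demand=4,sold=4 ship[1->2]=1 ship[0->1]=2 prod=2 -> [4 8 1]
Step 4: demand=4,sold=1 ship[1->2]=1 ship[0->1]=2 prod=2 -> [4 9 1]
Step 5: demand=4,sold=1 ship[1->2]=1 ship[0->1]=2 prod=2 -> [4 10 1]
Step 6: demand=4,sold=1 ship[1->2]=1 ship[0->1]=2 prod=2 -> [4 11 1]
Step 7: demand=4,sold=1 ship[1->2]=1 ship[0->1]=2 prod=2 -> [4 12 1]
Step 8: demand=4,sold=1 ship[1->2]=1 ship[0->1]=2 prod=2 -> [4 13 1]
Step 9: demand=4,sold=1 ship[1->2]=1 ship[0->1]=2 prod=2 -> [4 14 1]
Step 10: demand=4,sold=1 ship[1->2]=1 ship[0->1]=2 prod=2 -> [4 15 1]
Step 11: demand=4,sold=1 ship[1->2]=1 ship[0->1]=2 prod=2 -> [4 16 1]
Step 12: demand=4,sold=1 ship[1->2]=1 ship[0->1]=2 prod=2 -> [4 17 1]
First stockout at step 4

4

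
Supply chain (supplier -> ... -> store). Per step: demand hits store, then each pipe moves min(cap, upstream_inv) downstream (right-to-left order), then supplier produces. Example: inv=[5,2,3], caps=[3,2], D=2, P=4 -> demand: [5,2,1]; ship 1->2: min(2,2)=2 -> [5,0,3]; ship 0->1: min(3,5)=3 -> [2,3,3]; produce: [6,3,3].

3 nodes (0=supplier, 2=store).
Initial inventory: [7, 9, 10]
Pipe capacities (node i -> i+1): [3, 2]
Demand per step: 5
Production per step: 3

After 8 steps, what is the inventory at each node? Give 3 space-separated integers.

Step 1: demand=5,sold=5 ship[1->2]=2 ship[0->1]=3 prod=3 -> inv=[7 10 7]
Step 2: demand=5,sold=5 ship[1->2]=2 ship[0->1]=3 prod=3 -> inv=[7 11 4]
Step 3: demand=5,sold=4 ship[1->2]=2 ship[0->1]=3 prod=3 -> inv=[7 12 2]
Step 4: demand=5,sold=2 ship[1->2]=2 ship[0->1]=3 prod=3 -> inv=[7 13 2]
Step 5: demand=5,sold=2 ship[1->2]=2 ship[0->1]=3 prod=3 -> inv=[7 14 2]
Step 6: demand=5,sold=2 ship[1->2]=2 ship[0->1]=3 prod=3 -> inv=[7 15 2]
Step 7: demand=5,sold=2 ship[1->2]=2 ship[0->1]=3 prod=3 -> inv=[7 16 2]
Step 8: demand=5,sold=2 ship[1->2]=2 ship[0->1]=3 prod=3 -> inv=[7 17 2]

7 17 2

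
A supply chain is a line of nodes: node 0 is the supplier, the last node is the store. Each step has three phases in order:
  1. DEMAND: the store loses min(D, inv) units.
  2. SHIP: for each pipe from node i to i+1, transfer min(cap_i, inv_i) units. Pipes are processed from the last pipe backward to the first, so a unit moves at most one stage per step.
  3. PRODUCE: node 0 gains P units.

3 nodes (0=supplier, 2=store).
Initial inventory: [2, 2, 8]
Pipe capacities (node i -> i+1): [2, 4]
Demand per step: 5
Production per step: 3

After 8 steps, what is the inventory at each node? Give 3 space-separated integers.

Step 1: demand=5,sold=5 ship[1->2]=2 ship[0->1]=2 prod=3 -> inv=[3 2 5]
Step 2: demand=5,sold=5 ship[1->2]=2 ship[0->1]=2 prod=3 -> inv=[4 2 2]
Step 3: demand=5,sold=2 ship[1->2]=2 ship[0->1]=2 prod=3 -> inv=[5 2 2]
Step 4: demand=5,sold=2 ship[1->2]=2 ship[0->1]=2 prod=3 -> inv=[6 2 2]
Step 5: demand=5,sold=2 ship[1->2]=2 ship[0->1]=2 prod=3 -> inv=[7 2 2]
Step 6: demand=5,sold=2 ship[1->2]=2 ship[0->1]=2 prod=3 -> inv=[8 2 2]
Step 7: demand=5,sold=2 ship[1->2]=2 ship[0->1]=2 prod=3 -> inv=[9 2 2]
Step 8: demand=5,sold=2 ship[1->2]=2 ship[0->1]=2 prod=3 -> inv=[10 2 2]

10 2 2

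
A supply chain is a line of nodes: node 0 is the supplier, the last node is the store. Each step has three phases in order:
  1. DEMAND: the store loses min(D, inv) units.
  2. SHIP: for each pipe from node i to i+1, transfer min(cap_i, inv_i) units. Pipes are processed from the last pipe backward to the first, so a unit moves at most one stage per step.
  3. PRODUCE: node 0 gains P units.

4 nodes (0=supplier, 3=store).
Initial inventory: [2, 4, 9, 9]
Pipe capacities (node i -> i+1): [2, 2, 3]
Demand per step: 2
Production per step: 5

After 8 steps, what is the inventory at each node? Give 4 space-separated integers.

Step 1: demand=2,sold=2 ship[2->3]=3 ship[1->2]=2 ship[0->1]=2 prod=5 -> inv=[5 4 8 10]
Step 2: demand=2,sold=2 ship[2->3]=3 ship[1->2]=2 ship[0->1]=2 prod=5 -> inv=[8 4 7 11]
Step 3: demand=2,sold=2 ship[2->3]=3 ship[1->2]=2 ship[0->1]=2 prod=5 -> inv=[11 4 6 12]
Step 4: demand=2,sold=2 ship[2->3]=3 ship[1->2]=2 ship[0->1]=2 prod=5 -> inv=[14 4 5 13]
Step 5: demand=2,sold=2 ship[2->3]=3 ship[1->2]=2 ship[0->1]=2 prod=5 -> inv=[17 4 4 14]
Step 6: demand=2,sold=2 ship[2->3]=3 ship[1->2]=2 ship[0->1]=2 prod=5 -> inv=[20 4 3 15]
Step 7: demand=2,sold=2 ship[2->3]=3 ship[1->2]=2 ship[0->1]=2 prod=5 -> inv=[23 4 2 16]
Step 8: demand=2,sold=2 ship[2->3]=2 ship[1->2]=2 ship[0->1]=2 prod=5 -> inv=[26 4 2 16]

26 4 2 16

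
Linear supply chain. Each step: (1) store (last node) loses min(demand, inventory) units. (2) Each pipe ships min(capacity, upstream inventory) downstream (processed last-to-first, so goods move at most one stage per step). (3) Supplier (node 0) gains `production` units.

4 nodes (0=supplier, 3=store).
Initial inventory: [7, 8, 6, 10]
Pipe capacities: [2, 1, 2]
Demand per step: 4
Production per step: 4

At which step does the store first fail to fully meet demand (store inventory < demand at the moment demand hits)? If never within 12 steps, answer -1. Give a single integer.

Step 1: demand=4,sold=4 ship[2->3]=2 ship[1->2]=1 ship[0->1]=2 prod=4 -> [9 9 5 8]
Step 2: demand=4,sold=4 ship[2->3]=2 ship[1->2]=1 ship[0->1]=2 prod=4 -> [11 10 4 6]
Step 3: demand=4,sold=4 ship[2->3]=2 ship[1->2]=1 ship[0->1]=2 prod=4 -> [13 11 3 4]
Step 4: demand=4,sold=4 ship[2->3]=2 ship[1->2]=1 ship[0->1]=2 prod=4 -> [15 12 2 2]
Step 5: demand=4,sold=2 ship[2->3]=2 ship[1->2]=1 ship[0->1]=2 prod=4 -> [17 13 1 2]
Step 6: demand=4,sold=2 ship[2->3]=1 ship[1->2]=1 ship[0->1]=2 prod=4 -> [19 14 1 1]
Step 7: demand=4,sold=1 ship[2->3]=1 ship[1->2]=1 ship[0->1]=2 prod=4 -> [21 15 1 1]
Step 8: demand=4,sold=1 ship[2->3]=1 ship[1->2]=1 ship[0->1]=2 prod=4 -> [23 16 1 1]
Step 9: demand=4,sold=1 ship[2->3]=1 ship[1->2]=1 ship[0->1]=2 prod=4 -> [25 17 1 1]
Step 10: demand=4,sold=1 ship[2->3]=1 ship[1->2]=1 ship[0->1]=2 prod=4 -> [27 18 1 1]
Step 11: demand=4,sold=1 ship[2->3]=1 ship[1->2]=1 ship[0->1]=2 prod=4 -> [29 19 1 1]
Step 12: demand=4,sold=1 ship[2->3]=1 ship[1->2]=1 ship[0->1]=2 prod=4 -> [31 20 1 1]
First stockout at step 5

5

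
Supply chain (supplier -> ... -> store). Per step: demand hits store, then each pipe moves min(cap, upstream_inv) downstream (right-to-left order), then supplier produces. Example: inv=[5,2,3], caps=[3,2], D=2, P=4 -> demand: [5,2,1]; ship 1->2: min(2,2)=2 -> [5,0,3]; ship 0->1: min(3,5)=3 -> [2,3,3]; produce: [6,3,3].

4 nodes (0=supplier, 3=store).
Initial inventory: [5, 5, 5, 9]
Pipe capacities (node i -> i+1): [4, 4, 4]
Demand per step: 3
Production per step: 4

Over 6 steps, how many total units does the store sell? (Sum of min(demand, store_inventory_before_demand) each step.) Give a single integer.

Step 1: sold=3 (running total=3) -> [5 5 5 10]
Step 2: sold=3 (running total=6) -> [5 5 5 11]
Step 3: sold=3 (running total=9) -> [5 5 5 12]
Step 4: sold=3 (running total=12) -> [5 5 5 13]
Step 5: sold=3 (running total=15) -> [5 5 5 14]
Step 6: sold=3 (running total=18) -> [5 5 5 15]

Answer: 18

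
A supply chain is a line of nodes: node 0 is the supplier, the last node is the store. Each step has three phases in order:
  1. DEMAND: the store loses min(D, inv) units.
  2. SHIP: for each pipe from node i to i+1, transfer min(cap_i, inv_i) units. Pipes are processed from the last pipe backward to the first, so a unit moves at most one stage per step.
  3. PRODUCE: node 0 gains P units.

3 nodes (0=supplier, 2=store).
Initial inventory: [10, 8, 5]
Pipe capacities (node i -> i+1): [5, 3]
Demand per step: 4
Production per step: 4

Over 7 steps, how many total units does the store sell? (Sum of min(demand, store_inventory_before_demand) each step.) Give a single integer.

Step 1: sold=4 (running total=4) -> [9 10 4]
Step 2: sold=4 (running total=8) -> [8 12 3]
Step 3: sold=3 (running total=11) -> [7 14 3]
Step 4: sold=3 (running total=14) -> [6 16 3]
Step 5: sold=3 (running total=17) -> [5 18 3]
Step 6: sold=3 (running total=20) -> [4 20 3]
Step 7: sold=3 (running total=23) -> [4 21 3]

Answer: 23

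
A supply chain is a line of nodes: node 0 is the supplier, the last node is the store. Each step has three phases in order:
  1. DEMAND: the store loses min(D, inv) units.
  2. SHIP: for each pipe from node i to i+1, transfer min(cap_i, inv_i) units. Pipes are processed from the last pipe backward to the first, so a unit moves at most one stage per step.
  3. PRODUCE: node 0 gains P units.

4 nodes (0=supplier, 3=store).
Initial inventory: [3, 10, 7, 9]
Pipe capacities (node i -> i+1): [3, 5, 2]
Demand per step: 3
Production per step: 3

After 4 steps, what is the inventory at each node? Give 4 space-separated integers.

Step 1: demand=3,sold=3 ship[2->3]=2 ship[1->2]=5 ship[0->1]=3 prod=3 -> inv=[3 8 10 8]
Step 2: demand=3,sold=3 ship[2->3]=2 ship[1->2]=5 ship[0->1]=3 prod=3 -> inv=[3 6 13 7]
Step 3: demand=3,sold=3 ship[2->3]=2 ship[1->2]=5 ship[0->1]=3 prod=3 -> inv=[3 4 16 6]
Step 4: demand=3,sold=3 ship[2->3]=2 ship[1->2]=4 ship[0->1]=3 prod=3 -> inv=[3 3 18 5]

3 3 18 5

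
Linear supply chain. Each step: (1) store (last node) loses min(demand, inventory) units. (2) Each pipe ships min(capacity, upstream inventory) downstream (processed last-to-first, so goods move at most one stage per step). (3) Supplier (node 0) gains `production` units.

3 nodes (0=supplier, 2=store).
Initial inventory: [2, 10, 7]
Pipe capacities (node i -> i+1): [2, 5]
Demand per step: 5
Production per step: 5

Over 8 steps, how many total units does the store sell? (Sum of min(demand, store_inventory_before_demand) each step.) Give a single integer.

Step 1: sold=5 (running total=5) -> [5 7 7]
Step 2: sold=5 (running total=10) -> [8 4 7]
Step 3: sold=5 (running total=15) -> [11 2 6]
Step 4: sold=5 (running total=20) -> [14 2 3]
Step 5: sold=3 (running total=23) -> [17 2 2]
Step 6: sold=2 (running total=25) -> [20 2 2]
Step 7: sold=2 (running total=27) -> [23 2 2]
Step 8: sold=2 (running total=29) -> [26 2 2]

Answer: 29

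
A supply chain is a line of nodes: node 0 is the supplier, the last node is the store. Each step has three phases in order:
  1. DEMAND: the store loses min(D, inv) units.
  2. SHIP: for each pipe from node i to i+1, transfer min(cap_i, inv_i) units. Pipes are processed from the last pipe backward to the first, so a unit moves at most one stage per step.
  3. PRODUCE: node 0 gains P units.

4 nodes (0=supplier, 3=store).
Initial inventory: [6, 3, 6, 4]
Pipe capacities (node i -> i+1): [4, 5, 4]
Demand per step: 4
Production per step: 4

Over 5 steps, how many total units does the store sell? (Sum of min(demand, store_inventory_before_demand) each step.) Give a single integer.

Answer: 20

Derivation:
Step 1: sold=4 (running total=4) -> [6 4 5 4]
Step 2: sold=4 (running total=8) -> [6 4 5 4]
Step 3: sold=4 (running total=12) -> [6 4 5 4]
Step 4: sold=4 (running total=16) -> [6 4 5 4]
Step 5: sold=4 (running total=20) -> [6 4 5 4]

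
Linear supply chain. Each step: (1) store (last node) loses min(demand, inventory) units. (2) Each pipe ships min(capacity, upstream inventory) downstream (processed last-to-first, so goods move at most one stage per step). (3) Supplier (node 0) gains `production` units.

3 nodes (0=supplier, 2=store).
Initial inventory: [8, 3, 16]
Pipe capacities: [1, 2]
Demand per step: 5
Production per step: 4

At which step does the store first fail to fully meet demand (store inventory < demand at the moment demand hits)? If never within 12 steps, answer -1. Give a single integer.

Step 1: demand=5,sold=5 ship[1->2]=2 ship[0->1]=1 prod=4 -> [11 2 13]
Step 2: demand=5,sold=5 ship[1->2]=2 ship[0->1]=1 prod=4 -> [14 1 10]
Step 3: demand=5,sold=5 ship[1->2]=1 ship[0->1]=1 prod=4 -> [17 1 6]
Step 4: demand=5,sold=5 ship[1->2]=1 ship[0->1]=1 prod=4 -> [20 1 2]
Step 5: demand=5,sold=2 ship[1->2]=1 ship[0->1]=1 prod=4 -> [23 1 1]
Step 6: demand=5,sold=1 ship[1->2]=1 ship[0->1]=1 prod=4 -> [26 1 1]
Step 7: demand=5,sold=1 ship[1->2]=1 ship[0->1]=1 prod=4 -> [29 1 1]
Step 8: demand=5,sold=1 ship[1->2]=1 ship[0->1]=1 prod=4 -> [32 1 1]
Step 9: demand=5,sold=1 ship[1->2]=1 ship[0->1]=1 prod=4 -> [35 1 1]
Step 10: demand=5,sold=1 ship[1->2]=1 ship[0->1]=1 prod=4 -> [38 1 1]
Step 11: demand=5,sold=1 ship[1->2]=1 ship[0->1]=1 prod=4 -> [41 1 1]
Step 12: demand=5,sold=1 ship[1->2]=1 ship[0->1]=1 prod=4 -> [44 1 1]
First stockout at step 5

5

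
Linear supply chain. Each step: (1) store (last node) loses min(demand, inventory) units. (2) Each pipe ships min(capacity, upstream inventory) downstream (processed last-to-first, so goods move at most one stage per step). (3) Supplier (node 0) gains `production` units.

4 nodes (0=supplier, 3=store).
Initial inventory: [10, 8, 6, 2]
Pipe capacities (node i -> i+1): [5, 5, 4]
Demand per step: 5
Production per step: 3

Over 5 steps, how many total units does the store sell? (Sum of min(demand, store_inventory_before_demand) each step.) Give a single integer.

Step 1: sold=2 (running total=2) -> [8 8 7 4]
Step 2: sold=4 (running total=6) -> [6 8 8 4]
Step 3: sold=4 (running total=10) -> [4 8 9 4]
Step 4: sold=4 (running total=14) -> [3 7 10 4]
Step 5: sold=4 (running total=18) -> [3 5 11 4]

Answer: 18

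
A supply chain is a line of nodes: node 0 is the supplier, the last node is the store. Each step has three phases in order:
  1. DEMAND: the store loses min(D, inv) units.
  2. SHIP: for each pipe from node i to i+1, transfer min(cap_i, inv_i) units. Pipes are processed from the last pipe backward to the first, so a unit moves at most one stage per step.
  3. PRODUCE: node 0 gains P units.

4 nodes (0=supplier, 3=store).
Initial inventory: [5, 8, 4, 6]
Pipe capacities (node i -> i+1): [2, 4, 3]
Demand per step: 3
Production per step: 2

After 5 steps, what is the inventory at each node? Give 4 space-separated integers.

Step 1: demand=3,sold=3 ship[2->3]=3 ship[1->2]=4 ship[0->1]=2 prod=2 -> inv=[5 6 5 6]
Step 2: demand=3,sold=3 ship[2->3]=3 ship[1->2]=4 ship[0->1]=2 prod=2 -> inv=[5 4 6 6]
Step 3: demand=3,sold=3 ship[2->3]=3 ship[1->2]=4 ship[0->1]=2 prod=2 -> inv=[5 2 7 6]
Step 4: demand=3,sold=3 ship[2->3]=3 ship[1->2]=2 ship[0->1]=2 prod=2 -> inv=[5 2 6 6]
Step 5: demand=3,sold=3 ship[2->3]=3 ship[1->2]=2 ship[0->1]=2 prod=2 -> inv=[5 2 5 6]

5 2 5 6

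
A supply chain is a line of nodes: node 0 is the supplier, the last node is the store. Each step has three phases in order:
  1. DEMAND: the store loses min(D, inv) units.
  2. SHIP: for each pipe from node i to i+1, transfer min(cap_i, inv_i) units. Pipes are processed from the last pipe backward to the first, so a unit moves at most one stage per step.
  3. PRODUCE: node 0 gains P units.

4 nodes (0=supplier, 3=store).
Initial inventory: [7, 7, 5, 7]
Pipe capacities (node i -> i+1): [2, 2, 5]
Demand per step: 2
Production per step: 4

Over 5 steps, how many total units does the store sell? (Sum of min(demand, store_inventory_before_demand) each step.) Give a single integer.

Answer: 10

Derivation:
Step 1: sold=2 (running total=2) -> [9 7 2 10]
Step 2: sold=2 (running total=4) -> [11 7 2 10]
Step 3: sold=2 (running total=6) -> [13 7 2 10]
Step 4: sold=2 (running total=8) -> [15 7 2 10]
Step 5: sold=2 (running total=10) -> [17 7 2 10]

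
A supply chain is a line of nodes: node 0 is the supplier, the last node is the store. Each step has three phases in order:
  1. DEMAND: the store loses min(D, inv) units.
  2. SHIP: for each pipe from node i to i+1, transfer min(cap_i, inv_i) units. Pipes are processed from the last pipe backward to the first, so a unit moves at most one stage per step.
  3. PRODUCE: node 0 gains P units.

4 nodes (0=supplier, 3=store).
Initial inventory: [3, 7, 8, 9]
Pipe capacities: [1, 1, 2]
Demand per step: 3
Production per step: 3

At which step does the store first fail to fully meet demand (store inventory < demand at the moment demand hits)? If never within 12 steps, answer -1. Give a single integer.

Step 1: demand=3,sold=3 ship[2->3]=2 ship[1->2]=1 ship[0->1]=1 prod=3 -> [5 7 7 8]
Step 2: demand=3,sold=3 ship[2->3]=2 ship[1->2]=1 ship[0->1]=1 prod=3 -> [7 7 6 7]
Step 3: demand=3,sold=3 ship[2->3]=2 ship[1->2]=1 ship[0->1]=1 prod=3 -> [9 7 5 6]
Step 4: demand=3,sold=3 ship[2->3]=2 ship[1->2]=1 ship[0->1]=1 prod=3 -> [11 7 4 5]
Step 5: demand=3,sold=3 ship[2->3]=2 ship[1->2]=1 ship[0->1]=1 prod=3 -> [13 7 3 4]
Step 6: demand=3,sold=3 ship[2->3]=2 ship[1->2]=1 ship[0->1]=1 prod=3 -> [15 7 2 3]
Step 7: demand=3,sold=3 ship[2->3]=2 ship[1->2]=1 ship[0->1]=1 prod=3 -> [17 7 1 2]
Step 8: demand=3,sold=2 ship[2->3]=1 ship[1->2]=1 ship[0->1]=1 prod=3 -> [19 7 1 1]
Step 9: demand=3,sold=1 ship[2->3]=1 ship[1->2]=1 ship[0->1]=1 prod=3 -> [21 7 1 1]
Step 10: demand=3,sold=1 ship[2->3]=1 ship[1->2]=1 ship[0->1]=1 prod=3 -> [23 7 1 1]
Step 11: demand=3,sold=1 ship[2->3]=1 ship[1->2]=1 ship[0->1]=1 prod=3 -> [25 7 1 1]
Step 12: demand=3,sold=1 ship[2->3]=1 ship[1->2]=1 ship[0->1]=1 prod=3 -> [27 7 1 1]
First stockout at step 8

8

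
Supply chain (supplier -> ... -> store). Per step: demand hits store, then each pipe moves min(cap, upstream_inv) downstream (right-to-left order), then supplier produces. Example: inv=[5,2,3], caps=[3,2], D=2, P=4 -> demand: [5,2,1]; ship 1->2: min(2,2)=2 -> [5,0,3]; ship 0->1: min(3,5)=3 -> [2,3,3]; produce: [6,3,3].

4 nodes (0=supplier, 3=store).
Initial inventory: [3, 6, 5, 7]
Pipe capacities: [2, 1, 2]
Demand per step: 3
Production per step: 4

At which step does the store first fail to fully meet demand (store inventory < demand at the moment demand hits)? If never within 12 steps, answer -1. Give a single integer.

Step 1: demand=3,sold=3 ship[2->3]=2 ship[1->2]=1 ship[0->1]=2 prod=4 -> [5 7 4 6]
Step 2: demand=3,sold=3 ship[2->3]=2 ship[1->2]=1 ship[0->1]=2 prod=4 -> [7 8 3 5]
Step 3: demand=3,sold=3 ship[2->3]=2 ship[1->2]=1 ship[0->1]=2 prod=4 -> [9 9 2 4]
Step 4: demand=3,sold=3 ship[2->3]=2 ship[1->2]=1 ship[0->1]=2 prod=4 -> [11 10 1 3]
Step 5: demand=3,sold=3 ship[2->3]=1 ship[1->2]=1 ship[0->1]=2 prod=4 -> [13 11 1 1]
Step 6: demand=3,sold=1 ship[2->3]=1 ship[1->2]=1 ship[0->1]=2 prod=4 -> [15 12 1 1]
Step 7: demand=3,sold=1 ship[2->3]=1 ship[1->2]=1 ship[0->1]=2 prod=4 -> [17 13 1 1]
Step 8: demand=3,sold=1 ship[2->3]=1 ship[1->2]=1 ship[0->1]=2 prod=4 -> [19 14 1 1]
Step 9: demand=3,sold=1 ship[2->3]=1 ship[1->2]=1 ship[0->1]=2 prod=4 -> [21 15 1 1]
Step 10: demand=3,sold=1 ship[2->3]=1 ship[1->2]=1 ship[0->1]=2 prod=4 -> [23 16 1 1]
Step 11: demand=3,sold=1 ship[2->3]=1 ship[1->2]=1 ship[0->1]=2 prod=4 -> [25 17 1 1]
Step 12: demand=3,sold=1 ship[2->3]=1 ship[1->2]=1 ship[0->1]=2 prod=4 -> [27 18 1 1]
First stockout at step 6

6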